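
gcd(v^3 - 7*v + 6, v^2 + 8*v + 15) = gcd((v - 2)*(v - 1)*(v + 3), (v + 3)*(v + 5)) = v + 3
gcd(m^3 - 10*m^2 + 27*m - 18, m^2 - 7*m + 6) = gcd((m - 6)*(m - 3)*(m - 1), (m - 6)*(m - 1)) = m^2 - 7*m + 6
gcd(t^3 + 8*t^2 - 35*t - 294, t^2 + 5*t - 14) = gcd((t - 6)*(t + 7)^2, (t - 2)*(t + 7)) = t + 7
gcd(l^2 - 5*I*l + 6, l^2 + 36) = l - 6*I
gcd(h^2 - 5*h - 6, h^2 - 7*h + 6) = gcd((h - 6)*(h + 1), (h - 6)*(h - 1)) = h - 6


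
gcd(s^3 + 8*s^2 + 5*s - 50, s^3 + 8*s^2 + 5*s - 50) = s^3 + 8*s^2 + 5*s - 50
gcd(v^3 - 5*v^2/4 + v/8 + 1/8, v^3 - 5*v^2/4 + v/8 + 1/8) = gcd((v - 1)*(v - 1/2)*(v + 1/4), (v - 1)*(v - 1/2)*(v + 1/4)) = v^3 - 5*v^2/4 + v/8 + 1/8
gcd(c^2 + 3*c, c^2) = c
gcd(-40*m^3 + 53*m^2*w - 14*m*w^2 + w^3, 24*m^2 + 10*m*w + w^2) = 1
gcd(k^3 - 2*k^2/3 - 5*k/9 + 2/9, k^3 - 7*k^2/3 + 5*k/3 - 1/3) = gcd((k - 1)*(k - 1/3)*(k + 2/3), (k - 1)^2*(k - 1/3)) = k^2 - 4*k/3 + 1/3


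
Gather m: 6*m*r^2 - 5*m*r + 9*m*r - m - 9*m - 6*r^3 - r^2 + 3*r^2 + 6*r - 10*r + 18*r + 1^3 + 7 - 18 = m*(6*r^2 + 4*r - 10) - 6*r^3 + 2*r^2 + 14*r - 10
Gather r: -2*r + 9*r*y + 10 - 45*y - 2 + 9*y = r*(9*y - 2) - 36*y + 8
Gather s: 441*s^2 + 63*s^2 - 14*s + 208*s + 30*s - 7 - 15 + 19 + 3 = 504*s^2 + 224*s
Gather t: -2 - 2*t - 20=-2*t - 22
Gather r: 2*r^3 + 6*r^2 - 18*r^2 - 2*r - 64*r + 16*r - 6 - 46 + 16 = 2*r^3 - 12*r^2 - 50*r - 36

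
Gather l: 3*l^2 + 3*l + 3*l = 3*l^2 + 6*l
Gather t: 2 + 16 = 18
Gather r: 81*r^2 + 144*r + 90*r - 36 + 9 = 81*r^2 + 234*r - 27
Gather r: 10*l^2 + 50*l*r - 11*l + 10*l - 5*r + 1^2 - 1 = 10*l^2 - l + r*(50*l - 5)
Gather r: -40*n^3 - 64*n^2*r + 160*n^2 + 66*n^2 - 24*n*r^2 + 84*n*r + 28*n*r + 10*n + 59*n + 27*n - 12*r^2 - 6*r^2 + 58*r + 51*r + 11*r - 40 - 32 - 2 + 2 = -40*n^3 + 226*n^2 + 96*n + r^2*(-24*n - 18) + r*(-64*n^2 + 112*n + 120) - 72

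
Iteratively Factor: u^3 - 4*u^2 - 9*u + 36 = (u + 3)*(u^2 - 7*u + 12) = (u - 3)*(u + 3)*(u - 4)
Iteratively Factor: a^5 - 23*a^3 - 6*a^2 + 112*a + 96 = (a - 3)*(a^4 + 3*a^3 - 14*a^2 - 48*a - 32) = (a - 3)*(a + 2)*(a^3 + a^2 - 16*a - 16) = (a - 4)*(a - 3)*(a + 2)*(a^2 + 5*a + 4) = (a - 4)*(a - 3)*(a + 2)*(a + 4)*(a + 1)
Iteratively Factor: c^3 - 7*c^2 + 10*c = (c)*(c^2 - 7*c + 10) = c*(c - 5)*(c - 2)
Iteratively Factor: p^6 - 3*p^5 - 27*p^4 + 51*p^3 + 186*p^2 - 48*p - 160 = (p + 2)*(p^5 - 5*p^4 - 17*p^3 + 85*p^2 + 16*p - 80) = (p - 4)*(p + 2)*(p^4 - p^3 - 21*p^2 + p + 20) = (p - 4)*(p + 1)*(p + 2)*(p^3 - 2*p^2 - 19*p + 20) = (p - 5)*(p - 4)*(p + 1)*(p + 2)*(p^2 + 3*p - 4) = (p - 5)*(p - 4)*(p + 1)*(p + 2)*(p + 4)*(p - 1)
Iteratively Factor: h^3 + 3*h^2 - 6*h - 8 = (h + 4)*(h^2 - h - 2) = (h + 1)*(h + 4)*(h - 2)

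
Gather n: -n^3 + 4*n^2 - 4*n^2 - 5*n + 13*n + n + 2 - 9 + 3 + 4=-n^3 + 9*n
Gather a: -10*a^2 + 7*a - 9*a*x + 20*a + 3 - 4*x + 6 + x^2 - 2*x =-10*a^2 + a*(27 - 9*x) + x^2 - 6*x + 9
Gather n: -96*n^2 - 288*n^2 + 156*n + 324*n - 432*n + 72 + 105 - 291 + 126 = -384*n^2 + 48*n + 12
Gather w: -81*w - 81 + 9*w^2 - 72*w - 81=9*w^2 - 153*w - 162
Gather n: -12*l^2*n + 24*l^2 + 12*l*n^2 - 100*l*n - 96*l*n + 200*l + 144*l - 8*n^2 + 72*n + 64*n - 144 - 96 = 24*l^2 + 344*l + n^2*(12*l - 8) + n*(-12*l^2 - 196*l + 136) - 240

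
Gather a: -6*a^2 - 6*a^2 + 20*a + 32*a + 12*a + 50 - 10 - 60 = -12*a^2 + 64*a - 20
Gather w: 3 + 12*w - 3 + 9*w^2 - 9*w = 9*w^2 + 3*w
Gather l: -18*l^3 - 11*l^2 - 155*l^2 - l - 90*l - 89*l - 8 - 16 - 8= -18*l^3 - 166*l^2 - 180*l - 32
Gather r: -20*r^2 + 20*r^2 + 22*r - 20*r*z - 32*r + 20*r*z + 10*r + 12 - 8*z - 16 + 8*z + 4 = 0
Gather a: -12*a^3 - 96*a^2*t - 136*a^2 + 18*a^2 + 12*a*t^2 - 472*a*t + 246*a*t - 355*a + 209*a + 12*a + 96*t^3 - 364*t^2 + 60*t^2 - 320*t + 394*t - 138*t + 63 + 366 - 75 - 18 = -12*a^3 + a^2*(-96*t - 118) + a*(12*t^2 - 226*t - 134) + 96*t^3 - 304*t^2 - 64*t + 336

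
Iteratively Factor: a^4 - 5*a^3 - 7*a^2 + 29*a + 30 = (a + 1)*(a^3 - 6*a^2 - a + 30) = (a + 1)*(a + 2)*(a^2 - 8*a + 15) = (a - 3)*(a + 1)*(a + 2)*(a - 5)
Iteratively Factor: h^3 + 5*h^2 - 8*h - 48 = (h + 4)*(h^2 + h - 12) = (h - 3)*(h + 4)*(h + 4)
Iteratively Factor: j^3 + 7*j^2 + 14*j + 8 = (j + 4)*(j^2 + 3*j + 2) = (j + 2)*(j + 4)*(j + 1)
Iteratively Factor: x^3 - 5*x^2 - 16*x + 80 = (x - 4)*(x^2 - x - 20) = (x - 4)*(x + 4)*(x - 5)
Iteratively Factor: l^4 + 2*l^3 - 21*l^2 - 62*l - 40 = (l + 4)*(l^3 - 2*l^2 - 13*l - 10) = (l + 1)*(l + 4)*(l^2 - 3*l - 10) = (l - 5)*(l + 1)*(l + 4)*(l + 2)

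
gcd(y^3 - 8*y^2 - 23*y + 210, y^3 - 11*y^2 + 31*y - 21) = y - 7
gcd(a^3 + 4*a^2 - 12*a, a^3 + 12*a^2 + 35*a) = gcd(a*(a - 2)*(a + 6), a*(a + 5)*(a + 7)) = a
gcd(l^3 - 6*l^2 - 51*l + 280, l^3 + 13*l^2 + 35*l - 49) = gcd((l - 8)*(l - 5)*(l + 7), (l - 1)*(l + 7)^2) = l + 7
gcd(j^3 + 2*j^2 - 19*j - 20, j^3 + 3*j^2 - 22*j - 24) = j^2 - 3*j - 4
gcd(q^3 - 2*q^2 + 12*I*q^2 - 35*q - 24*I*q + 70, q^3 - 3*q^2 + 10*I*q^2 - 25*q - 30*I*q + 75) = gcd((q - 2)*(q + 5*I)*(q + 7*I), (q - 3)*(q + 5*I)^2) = q + 5*I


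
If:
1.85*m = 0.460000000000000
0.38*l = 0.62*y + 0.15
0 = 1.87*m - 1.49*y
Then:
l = 0.90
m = 0.25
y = 0.31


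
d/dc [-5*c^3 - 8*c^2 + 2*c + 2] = -15*c^2 - 16*c + 2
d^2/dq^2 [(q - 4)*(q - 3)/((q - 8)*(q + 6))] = 10*(-q^3 + 36*q^2 - 216*q + 720)/(q^6 - 6*q^5 - 132*q^4 + 568*q^3 + 6336*q^2 - 13824*q - 110592)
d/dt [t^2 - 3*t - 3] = 2*t - 3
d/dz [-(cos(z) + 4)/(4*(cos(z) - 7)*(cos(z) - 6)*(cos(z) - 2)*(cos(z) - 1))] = (-3*cos(z)^4 + 16*cos(z)^3 + 109*cos(z)^2 - 664*cos(z) + 692)*sin(z)/(4*(cos(z) - 7)^2*(cos(z) - 6)^2*(cos(z) - 2)^2*(cos(z) - 1)^2)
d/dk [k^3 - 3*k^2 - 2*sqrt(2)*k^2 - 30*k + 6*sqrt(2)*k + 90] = 3*k^2 - 6*k - 4*sqrt(2)*k - 30 + 6*sqrt(2)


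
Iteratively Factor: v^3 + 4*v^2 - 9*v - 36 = (v + 4)*(v^2 - 9) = (v - 3)*(v + 4)*(v + 3)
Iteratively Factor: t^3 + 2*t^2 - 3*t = (t + 3)*(t^2 - t) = (t - 1)*(t + 3)*(t)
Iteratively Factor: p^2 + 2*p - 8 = (p + 4)*(p - 2)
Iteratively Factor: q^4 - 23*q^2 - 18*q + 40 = (q + 2)*(q^3 - 2*q^2 - 19*q + 20) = (q + 2)*(q + 4)*(q^2 - 6*q + 5) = (q - 1)*(q + 2)*(q + 4)*(q - 5)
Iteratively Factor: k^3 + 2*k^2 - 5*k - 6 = (k - 2)*(k^2 + 4*k + 3) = (k - 2)*(k + 3)*(k + 1)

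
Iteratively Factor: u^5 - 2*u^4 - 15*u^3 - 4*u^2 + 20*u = (u)*(u^4 - 2*u^3 - 15*u^2 - 4*u + 20) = u*(u + 2)*(u^3 - 4*u^2 - 7*u + 10) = u*(u - 5)*(u + 2)*(u^2 + u - 2) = u*(u - 5)*(u + 2)^2*(u - 1)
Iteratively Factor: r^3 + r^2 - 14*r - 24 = (r - 4)*(r^2 + 5*r + 6) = (r - 4)*(r + 3)*(r + 2)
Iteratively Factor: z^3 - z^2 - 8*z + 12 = (z - 2)*(z^2 + z - 6) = (z - 2)^2*(z + 3)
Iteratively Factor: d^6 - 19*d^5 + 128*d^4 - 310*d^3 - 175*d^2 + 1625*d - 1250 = (d - 5)*(d^5 - 14*d^4 + 58*d^3 - 20*d^2 - 275*d + 250) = (d - 5)*(d + 2)*(d^4 - 16*d^3 + 90*d^2 - 200*d + 125) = (d - 5)*(d - 1)*(d + 2)*(d^3 - 15*d^2 + 75*d - 125) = (d - 5)^2*(d - 1)*(d + 2)*(d^2 - 10*d + 25) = (d - 5)^3*(d - 1)*(d + 2)*(d - 5)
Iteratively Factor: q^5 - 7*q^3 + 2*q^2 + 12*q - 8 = (q - 2)*(q^4 + 2*q^3 - 3*q^2 - 4*q + 4) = (q - 2)*(q + 2)*(q^3 - 3*q + 2) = (q - 2)*(q - 1)*(q + 2)*(q^2 + q - 2) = (q - 2)*(q - 1)^2*(q + 2)*(q + 2)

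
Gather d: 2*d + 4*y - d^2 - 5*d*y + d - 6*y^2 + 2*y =-d^2 + d*(3 - 5*y) - 6*y^2 + 6*y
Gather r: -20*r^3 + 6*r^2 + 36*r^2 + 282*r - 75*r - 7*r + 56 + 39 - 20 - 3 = -20*r^3 + 42*r^2 + 200*r + 72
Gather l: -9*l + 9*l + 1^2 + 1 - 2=0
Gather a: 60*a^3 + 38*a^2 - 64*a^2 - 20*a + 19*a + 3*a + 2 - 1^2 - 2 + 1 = 60*a^3 - 26*a^2 + 2*a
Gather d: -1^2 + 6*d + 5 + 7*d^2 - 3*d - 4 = 7*d^2 + 3*d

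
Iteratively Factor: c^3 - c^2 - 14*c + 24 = (c + 4)*(c^2 - 5*c + 6) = (c - 3)*(c + 4)*(c - 2)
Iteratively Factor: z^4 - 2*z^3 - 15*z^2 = (z)*(z^3 - 2*z^2 - 15*z) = z*(z + 3)*(z^2 - 5*z) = z*(z - 5)*(z + 3)*(z)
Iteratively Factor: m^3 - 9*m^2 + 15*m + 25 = (m - 5)*(m^2 - 4*m - 5) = (m - 5)^2*(m + 1)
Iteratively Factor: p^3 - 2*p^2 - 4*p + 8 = (p - 2)*(p^2 - 4) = (p - 2)*(p + 2)*(p - 2)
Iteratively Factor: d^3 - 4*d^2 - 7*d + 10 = (d - 5)*(d^2 + d - 2) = (d - 5)*(d - 1)*(d + 2)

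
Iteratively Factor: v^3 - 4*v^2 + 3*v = (v - 1)*(v^2 - 3*v) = (v - 3)*(v - 1)*(v)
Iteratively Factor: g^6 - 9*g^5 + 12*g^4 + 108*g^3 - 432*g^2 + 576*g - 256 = (g - 4)*(g^5 - 5*g^4 - 8*g^3 + 76*g^2 - 128*g + 64) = (g - 4)*(g - 2)*(g^4 - 3*g^3 - 14*g^2 + 48*g - 32) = (g - 4)*(g - 2)*(g - 1)*(g^3 - 2*g^2 - 16*g + 32) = (g - 4)*(g - 2)^2*(g - 1)*(g^2 - 16) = (g - 4)*(g - 2)^2*(g - 1)*(g + 4)*(g - 4)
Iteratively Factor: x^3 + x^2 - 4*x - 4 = (x + 1)*(x^2 - 4) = (x - 2)*(x + 1)*(x + 2)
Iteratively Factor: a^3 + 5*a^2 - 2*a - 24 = (a + 3)*(a^2 + 2*a - 8) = (a + 3)*(a + 4)*(a - 2)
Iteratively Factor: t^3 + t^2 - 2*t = (t)*(t^2 + t - 2) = t*(t - 1)*(t + 2)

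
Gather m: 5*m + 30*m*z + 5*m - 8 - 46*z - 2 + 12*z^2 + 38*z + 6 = m*(30*z + 10) + 12*z^2 - 8*z - 4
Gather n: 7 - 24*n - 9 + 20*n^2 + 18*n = 20*n^2 - 6*n - 2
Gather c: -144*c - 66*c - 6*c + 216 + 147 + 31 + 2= 396 - 216*c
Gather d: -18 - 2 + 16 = -4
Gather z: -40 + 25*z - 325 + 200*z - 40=225*z - 405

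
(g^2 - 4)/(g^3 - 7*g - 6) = (g - 2)/(g^2 - 2*g - 3)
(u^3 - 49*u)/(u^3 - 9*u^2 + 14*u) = (u + 7)/(u - 2)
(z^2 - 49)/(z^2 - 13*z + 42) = (z + 7)/(z - 6)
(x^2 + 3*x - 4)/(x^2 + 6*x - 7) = (x + 4)/(x + 7)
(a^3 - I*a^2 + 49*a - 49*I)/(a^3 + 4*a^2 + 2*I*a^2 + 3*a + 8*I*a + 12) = (a^2 + 49)/(a^2 + a*(4 + 3*I) + 12*I)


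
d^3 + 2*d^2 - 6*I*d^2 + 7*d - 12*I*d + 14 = (d + 2)*(d - 7*I)*(d + I)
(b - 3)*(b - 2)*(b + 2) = b^3 - 3*b^2 - 4*b + 12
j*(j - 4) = j^2 - 4*j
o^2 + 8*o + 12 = (o + 2)*(o + 6)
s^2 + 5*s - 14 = (s - 2)*(s + 7)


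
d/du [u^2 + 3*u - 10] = 2*u + 3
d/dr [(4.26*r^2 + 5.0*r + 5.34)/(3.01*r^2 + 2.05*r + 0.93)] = (-6.317*r^2 - 24.2232*r - 6.297)/(9.0601*r^4 + 12.341*r^3 + 9.8011*r^2 + 3.813*r + 0.8649)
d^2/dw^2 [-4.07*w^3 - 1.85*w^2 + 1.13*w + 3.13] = -24.42*w - 3.7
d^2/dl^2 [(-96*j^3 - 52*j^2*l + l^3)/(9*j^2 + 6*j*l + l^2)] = j^2*(48*j - 50*l)/(81*j^4 + 108*j^3*l + 54*j^2*l^2 + 12*j*l^3 + l^4)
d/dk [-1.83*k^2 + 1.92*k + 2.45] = 1.92 - 3.66*k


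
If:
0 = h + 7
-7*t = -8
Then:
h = -7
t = 8/7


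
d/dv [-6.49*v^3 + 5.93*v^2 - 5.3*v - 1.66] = -19.47*v^2 + 11.86*v - 5.3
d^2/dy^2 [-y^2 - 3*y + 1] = -2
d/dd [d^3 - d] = 3*d^2 - 1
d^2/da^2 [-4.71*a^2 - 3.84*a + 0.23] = -9.42000000000000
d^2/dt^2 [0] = 0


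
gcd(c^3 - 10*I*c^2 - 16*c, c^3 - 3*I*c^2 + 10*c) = c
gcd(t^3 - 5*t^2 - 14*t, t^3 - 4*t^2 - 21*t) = t^2 - 7*t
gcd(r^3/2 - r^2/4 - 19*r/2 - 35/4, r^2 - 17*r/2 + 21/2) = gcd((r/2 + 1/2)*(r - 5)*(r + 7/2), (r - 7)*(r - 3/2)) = 1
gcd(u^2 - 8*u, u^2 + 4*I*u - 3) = 1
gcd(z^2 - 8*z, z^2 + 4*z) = z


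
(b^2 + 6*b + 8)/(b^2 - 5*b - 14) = (b + 4)/(b - 7)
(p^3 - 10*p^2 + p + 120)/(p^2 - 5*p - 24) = p - 5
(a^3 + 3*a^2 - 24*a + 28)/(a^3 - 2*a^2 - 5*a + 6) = (a^3 + 3*a^2 - 24*a + 28)/(a^3 - 2*a^2 - 5*a + 6)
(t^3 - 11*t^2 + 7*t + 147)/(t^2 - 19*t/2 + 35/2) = 2*(t^2 - 4*t - 21)/(2*t - 5)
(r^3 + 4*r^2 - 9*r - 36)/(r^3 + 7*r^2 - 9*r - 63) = (r + 4)/(r + 7)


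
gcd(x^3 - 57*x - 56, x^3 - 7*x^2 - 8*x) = x^2 - 7*x - 8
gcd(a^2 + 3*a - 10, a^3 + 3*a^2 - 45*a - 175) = a + 5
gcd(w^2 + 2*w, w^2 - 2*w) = w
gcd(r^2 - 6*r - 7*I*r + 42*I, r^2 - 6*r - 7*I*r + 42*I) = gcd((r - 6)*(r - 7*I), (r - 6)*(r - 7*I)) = r^2 + r*(-6 - 7*I) + 42*I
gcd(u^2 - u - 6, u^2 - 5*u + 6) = u - 3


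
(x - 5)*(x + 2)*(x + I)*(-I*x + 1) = -I*x^4 + 2*x^3 + 3*I*x^3 - 6*x^2 + 11*I*x^2 - 20*x - 3*I*x - 10*I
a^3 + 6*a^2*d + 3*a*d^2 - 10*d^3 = (a - d)*(a + 2*d)*(a + 5*d)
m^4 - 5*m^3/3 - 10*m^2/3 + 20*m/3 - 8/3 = (m - 2)*(m - 1)*(m - 2/3)*(m + 2)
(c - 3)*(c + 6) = c^2 + 3*c - 18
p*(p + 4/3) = p^2 + 4*p/3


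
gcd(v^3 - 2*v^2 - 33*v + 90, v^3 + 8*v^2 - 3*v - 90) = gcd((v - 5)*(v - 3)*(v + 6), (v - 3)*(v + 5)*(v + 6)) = v^2 + 3*v - 18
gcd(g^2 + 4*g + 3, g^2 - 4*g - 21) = g + 3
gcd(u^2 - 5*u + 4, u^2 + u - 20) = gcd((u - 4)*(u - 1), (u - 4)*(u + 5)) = u - 4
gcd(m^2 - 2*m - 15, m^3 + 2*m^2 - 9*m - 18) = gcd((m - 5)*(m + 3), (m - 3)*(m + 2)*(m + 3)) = m + 3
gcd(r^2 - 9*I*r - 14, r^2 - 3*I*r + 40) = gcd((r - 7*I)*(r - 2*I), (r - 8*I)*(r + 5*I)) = 1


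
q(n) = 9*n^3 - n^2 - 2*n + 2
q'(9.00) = 2167.00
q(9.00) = 6464.00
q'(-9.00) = 2203.00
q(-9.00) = -6622.00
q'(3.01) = 236.60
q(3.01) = 232.36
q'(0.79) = 13.27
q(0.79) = 4.23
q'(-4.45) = 541.57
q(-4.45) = -801.99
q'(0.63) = 7.46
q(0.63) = 2.59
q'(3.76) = 372.20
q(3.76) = 458.76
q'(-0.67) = 11.46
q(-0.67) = 0.18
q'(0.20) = -1.32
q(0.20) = 1.63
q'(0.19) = -1.41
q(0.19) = 1.65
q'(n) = 27*n^2 - 2*n - 2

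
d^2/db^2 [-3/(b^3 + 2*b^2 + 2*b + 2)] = 6*((3*b + 2)*(b^3 + 2*b^2 + 2*b + 2) - (3*b^2 + 4*b + 2)^2)/(b^3 + 2*b^2 + 2*b + 2)^3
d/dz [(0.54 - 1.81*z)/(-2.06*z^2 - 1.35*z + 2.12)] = (-3.7286*z^2 + 2.2248*z - 3.1082)/(4.2436*z^4 + 5.562*z^3 - 6.9119*z^2 - 5.724*z + 4.4944)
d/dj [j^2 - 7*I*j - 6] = 2*j - 7*I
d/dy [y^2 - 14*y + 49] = 2*y - 14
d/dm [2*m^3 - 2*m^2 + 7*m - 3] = 6*m^2 - 4*m + 7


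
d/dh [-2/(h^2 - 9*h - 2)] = 2*(2*h - 9)/(-h^2 + 9*h + 2)^2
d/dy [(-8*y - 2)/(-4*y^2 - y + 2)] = 2*(16*y^2 + 4*y - (4*y + 1)*(8*y + 1) - 8)/(4*y^2 + y - 2)^2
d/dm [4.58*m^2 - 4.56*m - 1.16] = 9.16*m - 4.56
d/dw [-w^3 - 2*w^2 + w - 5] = -3*w^2 - 4*w + 1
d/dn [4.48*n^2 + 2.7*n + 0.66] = 8.96*n + 2.7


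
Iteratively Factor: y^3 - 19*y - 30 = (y - 5)*(y^2 + 5*y + 6) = (y - 5)*(y + 2)*(y + 3)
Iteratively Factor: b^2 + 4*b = (b + 4)*(b)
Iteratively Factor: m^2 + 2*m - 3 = (m + 3)*(m - 1)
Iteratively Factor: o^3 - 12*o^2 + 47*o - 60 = (o - 3)*(o^2 - 9*o + 20) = (o - 5)*(o - 3)*(o - 4)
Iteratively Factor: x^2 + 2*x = (x)*(x + 2)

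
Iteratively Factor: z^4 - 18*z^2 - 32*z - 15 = (z - 5)*(z^3 + 5*z^2 + 7*z + 3) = (z - 5)*(z + 1)*(z^2 + 4*z + 3) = (z - 5)*(z + 1)*(z + 3)*(z + 1)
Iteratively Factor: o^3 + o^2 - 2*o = (o)*(o^2 + o - 2) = o*(o + 2)*(o - 1)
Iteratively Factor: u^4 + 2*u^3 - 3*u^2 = (u + 3)*(u^3 - u^2) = (u - 1)*(u + 3)*(u^2) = u*(u - 1)*(u + 3)*(u)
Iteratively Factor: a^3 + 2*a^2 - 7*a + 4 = (a - 1)*(a^2 + 3*a - 4) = (a - 1)*(a + 4)*(a - 1)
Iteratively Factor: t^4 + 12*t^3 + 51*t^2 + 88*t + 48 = (t + 4)*(t^3 + 8*t^2 + 19*t + 12) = (t + 3)*(t + 4)*(t^2 + 5*t + 4) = (t + 3)*(t + 4)^2*(t + 1)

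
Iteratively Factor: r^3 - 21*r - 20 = (r + 4)*(r^2 - 4*r - 5) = (r - 5)*(r + 4)*(r + 1)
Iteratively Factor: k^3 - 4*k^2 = (k - 4)*(k^2) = k*(k - 4)*(k)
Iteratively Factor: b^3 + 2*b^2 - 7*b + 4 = (b - 1)*(b^2 + 3*b - 4) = (b - 1)^2*(b + 4)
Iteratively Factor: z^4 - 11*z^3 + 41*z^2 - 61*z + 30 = (z - 2)*(z^3 - 9*z^2 + 23*z - 15) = (z - 5)*(z - 2)*(z^2 - 4*z + 3) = (z - 5)*(z - 2)*(z - 1)*(z - 3)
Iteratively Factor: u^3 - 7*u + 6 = (u - 2)*(u^2 + 2*u - 3) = (u - 2)*(u + 3)*(u - 1)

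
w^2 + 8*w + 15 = (w + 3)*(w + 5)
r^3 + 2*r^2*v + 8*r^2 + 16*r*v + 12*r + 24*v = (r + 2)*(r + 6)*(r + 2*v)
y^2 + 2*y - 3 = (y - 1)*(y + 3)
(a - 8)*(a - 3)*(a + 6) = a^3 - 5*a^2 - 42*a + 144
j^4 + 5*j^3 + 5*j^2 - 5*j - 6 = (j - 1)*(j + 1)*(j + 2)*(j + 3)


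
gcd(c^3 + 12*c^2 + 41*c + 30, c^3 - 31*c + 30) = c + 6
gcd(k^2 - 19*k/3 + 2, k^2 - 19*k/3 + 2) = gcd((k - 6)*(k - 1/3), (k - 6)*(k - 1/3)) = k^2 - 19*k/3 + 2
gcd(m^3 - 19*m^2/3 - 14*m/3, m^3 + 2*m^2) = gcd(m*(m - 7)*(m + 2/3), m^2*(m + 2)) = m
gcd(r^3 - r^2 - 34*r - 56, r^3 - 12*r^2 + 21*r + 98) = r^2 - 5*r - 14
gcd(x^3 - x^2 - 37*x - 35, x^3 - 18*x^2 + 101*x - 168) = x - 7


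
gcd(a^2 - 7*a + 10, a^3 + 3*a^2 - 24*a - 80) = a - 5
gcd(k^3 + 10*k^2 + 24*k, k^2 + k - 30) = k + 6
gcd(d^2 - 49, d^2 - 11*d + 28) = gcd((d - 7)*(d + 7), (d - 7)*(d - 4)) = d - 7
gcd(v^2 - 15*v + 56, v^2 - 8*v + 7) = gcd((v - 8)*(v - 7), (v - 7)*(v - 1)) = v - 7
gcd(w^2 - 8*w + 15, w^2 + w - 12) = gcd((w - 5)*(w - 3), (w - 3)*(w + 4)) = w - 3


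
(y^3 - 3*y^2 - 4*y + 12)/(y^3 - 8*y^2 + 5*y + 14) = (y^2 - y - 6)/(y^2 - 6*y - 7)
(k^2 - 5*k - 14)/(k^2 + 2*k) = (k - 7)/k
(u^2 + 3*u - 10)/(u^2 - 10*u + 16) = (u + 5)/(u - 8)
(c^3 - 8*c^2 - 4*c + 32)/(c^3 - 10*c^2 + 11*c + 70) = (c^2 - 10*c + 16)/(c^2 - 12*c + 35)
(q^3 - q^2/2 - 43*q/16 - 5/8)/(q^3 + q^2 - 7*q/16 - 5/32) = 2*(q - 2)/(2*q - 1)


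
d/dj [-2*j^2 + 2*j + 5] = 2 - 4*j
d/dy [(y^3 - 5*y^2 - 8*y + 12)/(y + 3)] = 2*(y^3 + 2*y^2 - 15*y - 18)/(y^2 + 6*y + 9)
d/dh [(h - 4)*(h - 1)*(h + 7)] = 3*h^2 + 4*h - 31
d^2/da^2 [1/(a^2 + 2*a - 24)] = 2*(-a^2 - 2*a + 4*(a + 1)^2 + 24)/(a^2 + 2*a - 24)^3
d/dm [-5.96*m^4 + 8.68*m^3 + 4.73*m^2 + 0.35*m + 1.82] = -23.84*m^3 + 26.04*m^2 + 9.46*m + 0.35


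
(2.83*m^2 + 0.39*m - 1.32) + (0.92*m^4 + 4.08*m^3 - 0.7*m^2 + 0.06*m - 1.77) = 0.92*m^4 + 4.08*m^3 + 2.13*m^2 + 0.45*m - 3.09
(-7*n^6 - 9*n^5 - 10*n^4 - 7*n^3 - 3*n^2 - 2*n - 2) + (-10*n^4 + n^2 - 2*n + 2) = -7*n^6 - 9*n^5 - 20*n^4 - 7*n^3 - 2*n^2 - 4*n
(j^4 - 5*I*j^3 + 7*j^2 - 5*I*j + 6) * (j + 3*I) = j^5 - 2*I*j^4 + 22*j^3 + 16*I*j^2 + 21*j + 18*I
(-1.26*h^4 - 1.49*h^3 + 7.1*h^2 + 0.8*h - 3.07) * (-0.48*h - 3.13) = 0.6048*h^5 + 4.659*h^4 + 1.2557*h^3 - 22.607*h^2 - 1.0304*h + 9.6091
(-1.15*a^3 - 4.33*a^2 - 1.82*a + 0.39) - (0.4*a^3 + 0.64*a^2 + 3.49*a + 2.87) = -1.55*a^3 - 4.97*a^2 - 5.31*a - 2.48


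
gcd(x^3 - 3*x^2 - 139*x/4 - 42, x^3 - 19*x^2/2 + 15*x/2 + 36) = x^2 - 13*x/2 - 12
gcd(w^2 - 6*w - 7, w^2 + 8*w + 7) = w + 1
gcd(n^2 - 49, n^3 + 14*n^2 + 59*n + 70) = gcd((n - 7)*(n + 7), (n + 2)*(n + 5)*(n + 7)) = n + 7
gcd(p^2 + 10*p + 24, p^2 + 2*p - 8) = p + 4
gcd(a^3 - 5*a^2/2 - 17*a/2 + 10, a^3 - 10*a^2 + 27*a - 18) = a - 1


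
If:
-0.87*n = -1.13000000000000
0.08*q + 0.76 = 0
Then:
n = 1.30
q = -9.50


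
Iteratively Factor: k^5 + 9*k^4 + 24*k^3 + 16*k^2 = (k + 4)*(k^4 + 5*k^3 + 4*k^2) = (k + 1)*(k + 4)*(k^3 + 4*k^2) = k*(k + 1)*(k + 4)*(k^2 + 4*k) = k*(k + 1)*(k + 4)^2*(k)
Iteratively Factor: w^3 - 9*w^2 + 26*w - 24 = (w - 2)*(w^2 - 7*w + 12) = (w - 3)*(w - 2)*(w - 4)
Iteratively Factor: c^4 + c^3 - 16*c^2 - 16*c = (c)*(c^3 + c^2 - 16*c - 16) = c*(c + 1)*(c^2 - 16) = c*(c + 1)*(c + 4)*(c - 4)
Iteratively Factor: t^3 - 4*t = (t)*(t^2 - 4) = t*(t - 2)*(t + 2)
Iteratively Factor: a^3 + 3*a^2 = (a)*(a^2 + 3*a) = a^2*(a + 3)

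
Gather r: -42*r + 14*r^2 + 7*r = 14*r^2 - 35*r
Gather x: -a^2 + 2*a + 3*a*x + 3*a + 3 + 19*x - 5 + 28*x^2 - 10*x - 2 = -a^2 + 5*a + 28*x^2 + x*(3*a + 9) - 4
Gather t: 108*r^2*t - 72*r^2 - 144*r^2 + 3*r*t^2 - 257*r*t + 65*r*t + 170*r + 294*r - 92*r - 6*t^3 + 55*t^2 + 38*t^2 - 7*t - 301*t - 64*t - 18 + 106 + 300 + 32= -216*r^2 + 372*r - 6*t^3 + t^2*(3*r + 93) + t*(108*r^2 - 192*r - 372) + 420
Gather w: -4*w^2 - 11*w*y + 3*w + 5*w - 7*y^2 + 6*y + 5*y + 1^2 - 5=-4*w^2 + w*(8 - 11*y) - 7*y^2 + 11*y - 4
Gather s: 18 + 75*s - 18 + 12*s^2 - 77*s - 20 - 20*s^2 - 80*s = -8*s^2 - 82*s - 20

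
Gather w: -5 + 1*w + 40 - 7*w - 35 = -6*w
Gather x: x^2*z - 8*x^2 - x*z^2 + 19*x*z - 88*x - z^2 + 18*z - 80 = x^2*(z - 8) + x*(-z^2 + 19*z - 88) - z^2 + 18*z - 80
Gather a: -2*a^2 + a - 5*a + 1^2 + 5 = -2*a^2 - 4*a + 6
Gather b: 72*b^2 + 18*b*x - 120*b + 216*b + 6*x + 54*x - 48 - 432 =72*b^2 + b*(18*x + 96) + 60*x - 480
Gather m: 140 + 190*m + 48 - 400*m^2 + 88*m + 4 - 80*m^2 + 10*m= -480*m^2 + 288*m + 192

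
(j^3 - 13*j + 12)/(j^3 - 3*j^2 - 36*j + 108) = (j^2 + 3*j - 4)/(j^2 - 36)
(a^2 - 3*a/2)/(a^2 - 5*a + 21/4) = 2*a/(2*a - 7)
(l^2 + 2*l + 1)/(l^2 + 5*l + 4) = (l + 1)/(l + 4)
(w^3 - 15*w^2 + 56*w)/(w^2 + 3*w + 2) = w*(w^2 - 15*w + 56)/(w^2 + 3*w + 2)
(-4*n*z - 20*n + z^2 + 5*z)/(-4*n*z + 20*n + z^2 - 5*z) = (z + 5)/(z - 5)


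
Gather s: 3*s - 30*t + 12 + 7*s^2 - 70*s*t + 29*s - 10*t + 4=7*s^2 + s*(32 - 70*t) - 40*t + 16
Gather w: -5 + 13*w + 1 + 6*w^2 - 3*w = 6*w^2 + 10*w - 4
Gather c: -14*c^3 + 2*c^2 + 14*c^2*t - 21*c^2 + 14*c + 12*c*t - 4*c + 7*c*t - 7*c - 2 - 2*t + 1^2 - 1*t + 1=-14*c^3 + c^2*(14*t - 19) + c*(19*t + 3) - 3*t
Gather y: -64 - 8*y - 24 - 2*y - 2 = -10*y - 90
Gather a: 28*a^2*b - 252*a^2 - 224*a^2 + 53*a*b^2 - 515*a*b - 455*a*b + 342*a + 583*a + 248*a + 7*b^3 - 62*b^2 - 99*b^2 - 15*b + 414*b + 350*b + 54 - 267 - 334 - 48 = a^2*(28*b - 476) + a*(53*b^2 - 970*b + 1173) + 7*b^3 - 161*b^2 + 749*b - 595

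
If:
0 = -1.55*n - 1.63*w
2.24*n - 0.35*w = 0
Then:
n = 0.00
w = 0.00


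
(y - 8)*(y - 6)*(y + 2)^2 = y^4 - 10*y^3 - 4*y^2 + 136*y + 192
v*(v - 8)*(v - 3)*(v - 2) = v^4 - 13*v^3 + 46*v^2 - 48*v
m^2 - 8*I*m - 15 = (m - 5*I)*(m - 3*I)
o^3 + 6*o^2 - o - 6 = (o - 1)*(o + 1)*(o + 6)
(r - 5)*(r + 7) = r^2 + 2*r - 35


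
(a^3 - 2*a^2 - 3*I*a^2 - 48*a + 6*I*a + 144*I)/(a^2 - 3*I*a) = a - 2 - 48/a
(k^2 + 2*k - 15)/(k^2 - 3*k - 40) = (k - 3)/(k - 8)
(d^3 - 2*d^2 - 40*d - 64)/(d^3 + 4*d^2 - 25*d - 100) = (d^2 - 6*d - 16)/(d^2 - 25)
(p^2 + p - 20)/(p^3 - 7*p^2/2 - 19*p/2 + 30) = 2*(p + 5)/(2*p^2 + p - 15)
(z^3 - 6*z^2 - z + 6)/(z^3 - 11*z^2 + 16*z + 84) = (z^2 - 1)/(z^2 - 5*z - 14)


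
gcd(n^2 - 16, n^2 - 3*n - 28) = n + 4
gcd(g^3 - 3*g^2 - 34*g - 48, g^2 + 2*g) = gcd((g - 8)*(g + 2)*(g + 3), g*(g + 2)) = g + 2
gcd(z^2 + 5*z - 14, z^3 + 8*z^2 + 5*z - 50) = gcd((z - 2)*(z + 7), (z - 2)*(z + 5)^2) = z - 2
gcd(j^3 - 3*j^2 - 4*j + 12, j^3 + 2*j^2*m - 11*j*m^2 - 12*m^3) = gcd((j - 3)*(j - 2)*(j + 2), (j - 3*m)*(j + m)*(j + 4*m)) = 1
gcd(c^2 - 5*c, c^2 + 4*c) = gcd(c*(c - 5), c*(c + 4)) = c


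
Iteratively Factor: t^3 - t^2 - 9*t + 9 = (t + 3)*(t^2 - 4*t + 3) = (t - 1)*(t + 3)*(t - 3)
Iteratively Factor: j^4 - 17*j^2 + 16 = (j - 4)*(j^3 + 4*j^2 - j - 4) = (j - 4)*(j + 1)*(j^2 + 3*j - 4) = (j - 4)*(j - 1)*(j + 1)*(j + 4)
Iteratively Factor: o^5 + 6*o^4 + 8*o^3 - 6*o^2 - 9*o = (o + 1)*(o^4 + 5*o^3 + 3*o^2 - 9*o) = o*(o + 1)*(o^3 + 5*o^2 + 3*o - 9) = o*(o + 1)*(o + 3)*(o^2 + 2*o - 3) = o*(o + 1)*(o + 3)^2*(o - 1)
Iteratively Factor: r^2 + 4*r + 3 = (r + 1)*(r + 3)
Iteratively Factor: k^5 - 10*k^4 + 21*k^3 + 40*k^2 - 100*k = (k - 5)*(k^4 - 5*k^3 - 4*k^2 + 20*k) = k*(k - 5)*(k^3 - 5*k^2 - 4*k + 20) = k*(k - 5)*(k - 2)*(k^2 - 3*k - 10) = k*(k - 5)*(k - 2)*(k + 2)*(k - 5)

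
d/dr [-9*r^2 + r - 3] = 1 - 18*r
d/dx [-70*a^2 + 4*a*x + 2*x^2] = 4*a + 4*x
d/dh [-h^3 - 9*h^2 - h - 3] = -3*h^2 - 18*h - 1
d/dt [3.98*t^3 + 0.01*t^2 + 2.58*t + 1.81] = 11.94*t^2 + 0.02*t + 2.58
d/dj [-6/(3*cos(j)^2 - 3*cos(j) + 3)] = 2*(1 - 2*cos(j))*sin(j)/(sin(j)^2 + cos(j) - 2)^2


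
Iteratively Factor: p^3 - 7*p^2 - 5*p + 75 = (p + 3)*(p^2 - 10*p + 25) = (p - 5)*(p + 3)*(p - 5)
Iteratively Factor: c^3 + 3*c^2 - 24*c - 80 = (c + 4)*(c^2 - c - 20) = (c - 5)*(c + 4)*(c + 4)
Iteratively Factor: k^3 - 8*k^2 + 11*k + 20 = (k - 4)*(k^2 - 4*k - 5) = (k - 4)*(k + 1)*(k - 5)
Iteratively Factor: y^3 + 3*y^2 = (y)*(y^2 + 3*y) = y*(y + 3)*(y)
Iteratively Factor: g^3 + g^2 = (g)*(g^2 + g) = g^2*(g + 1)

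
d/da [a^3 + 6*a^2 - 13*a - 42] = 3*a^2 + 12*a - 13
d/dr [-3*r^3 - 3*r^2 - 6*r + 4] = -9*r^2 - 6*r - 6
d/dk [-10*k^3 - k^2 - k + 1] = -30*k^2 - 2*k - 1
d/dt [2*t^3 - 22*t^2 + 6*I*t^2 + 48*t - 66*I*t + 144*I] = 6*t^2 + t*(-44 + 12*I) + 48 - 66*I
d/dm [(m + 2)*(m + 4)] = 2*m + 6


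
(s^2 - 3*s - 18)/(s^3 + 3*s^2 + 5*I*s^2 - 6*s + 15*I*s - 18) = (s - 6)/(s^2 + 5*I*s - 6)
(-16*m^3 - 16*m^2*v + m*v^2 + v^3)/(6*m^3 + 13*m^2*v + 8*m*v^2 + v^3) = (-16*m^2 + v^2)/(6*m^2 + 7*m*v + v^2)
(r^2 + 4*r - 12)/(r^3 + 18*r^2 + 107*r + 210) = (r - 2)/(r^2 + 12*r + 35)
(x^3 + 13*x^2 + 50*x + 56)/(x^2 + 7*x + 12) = (x^2 + 9*x + 14)/(x + 3)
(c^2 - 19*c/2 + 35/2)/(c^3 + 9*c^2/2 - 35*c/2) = (c - 7)/(c*(c + 7))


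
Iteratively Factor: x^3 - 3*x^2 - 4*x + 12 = (x + 2)*(x^2 - 5*x + 6) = (x - 3)*(x + 2)*(x - 2)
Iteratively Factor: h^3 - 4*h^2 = (h)*(h^2 - 4*h) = h^2*(h - 4)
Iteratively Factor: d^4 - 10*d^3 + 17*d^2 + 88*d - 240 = (d - 4)*(d^3 - 6*d^2 - 7*d + 60) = (d - 4)^2*(d^2 - 2*d - 15) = (d - 4)^2*(d + 3)*(d - 5)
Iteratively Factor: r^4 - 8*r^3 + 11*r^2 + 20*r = (r + 1)*(r^3 - 9*r^2 + 20*r) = (r - 5)*(r + 1)*(r^2 - 4*r) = (r - 5)*(r - 4)*(r + 1)*(r)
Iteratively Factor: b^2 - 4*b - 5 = (b + 1)*(b - 5)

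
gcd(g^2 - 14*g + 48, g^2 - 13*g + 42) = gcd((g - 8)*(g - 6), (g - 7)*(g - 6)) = g - 6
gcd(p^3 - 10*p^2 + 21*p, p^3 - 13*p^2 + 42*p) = p^2 - 7*p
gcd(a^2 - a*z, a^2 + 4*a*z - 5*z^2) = -a + z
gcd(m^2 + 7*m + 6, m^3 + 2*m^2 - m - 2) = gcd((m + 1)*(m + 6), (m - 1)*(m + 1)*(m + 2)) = m + 1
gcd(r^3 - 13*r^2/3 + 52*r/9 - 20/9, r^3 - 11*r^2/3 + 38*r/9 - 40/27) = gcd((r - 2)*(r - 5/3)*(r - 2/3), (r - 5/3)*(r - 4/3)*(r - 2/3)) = r^2 - 7*r/3 + 10/9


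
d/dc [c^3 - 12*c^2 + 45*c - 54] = 3*c^2 - 24*c + 45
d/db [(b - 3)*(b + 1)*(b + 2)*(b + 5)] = 4*b^3 + 15*b^2 - 14*b - 41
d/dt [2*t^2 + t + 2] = 4*t + 1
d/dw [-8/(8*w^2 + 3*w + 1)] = 8*(16*w + 3)/(8*w^2 + 3*w + 1)^2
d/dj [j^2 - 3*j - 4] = 2*j - 3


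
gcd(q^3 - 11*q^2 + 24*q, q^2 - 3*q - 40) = q - 8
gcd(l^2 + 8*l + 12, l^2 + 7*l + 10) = l + 2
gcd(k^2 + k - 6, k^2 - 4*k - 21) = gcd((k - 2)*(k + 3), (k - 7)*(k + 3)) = k + 3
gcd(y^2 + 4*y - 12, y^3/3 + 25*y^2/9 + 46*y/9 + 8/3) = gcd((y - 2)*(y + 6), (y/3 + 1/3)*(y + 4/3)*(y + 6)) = y + 6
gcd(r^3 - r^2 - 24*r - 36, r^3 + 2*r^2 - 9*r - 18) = r^2 + 5*r + 6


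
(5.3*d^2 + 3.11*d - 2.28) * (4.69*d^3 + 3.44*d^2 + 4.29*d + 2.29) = 24.857*d^5 + 32.8179*d^4 + 22.7422*d^3 + 17.6357*d^2 - 2.6593*d - 5.2212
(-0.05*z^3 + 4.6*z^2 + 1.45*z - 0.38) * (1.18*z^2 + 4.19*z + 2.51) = -0.059*z^5 + 5.2185*z^4 + 20.8595*z^3 + 17.1731*z^2 + 2.0473*z - 0.9538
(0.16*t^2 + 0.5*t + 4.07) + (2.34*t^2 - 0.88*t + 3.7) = 2.5*t^2 - 0.38*t + 7.77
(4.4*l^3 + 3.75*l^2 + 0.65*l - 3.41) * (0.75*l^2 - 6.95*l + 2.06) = 3.3*l^5 - 27.7675*l^4 - 16.511*l^3 + 0.65*l^2 + 25.0385*l - 7.0246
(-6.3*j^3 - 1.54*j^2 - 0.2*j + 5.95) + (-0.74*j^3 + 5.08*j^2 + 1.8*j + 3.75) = -7.04*j^3 + 3.54*j^2 + 1.6*j + 9.7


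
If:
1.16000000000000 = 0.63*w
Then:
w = 1.84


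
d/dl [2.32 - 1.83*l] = -1.83000000000000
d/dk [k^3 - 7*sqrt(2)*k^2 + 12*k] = 3*k^2 - 14*sqrt(2)*k + 12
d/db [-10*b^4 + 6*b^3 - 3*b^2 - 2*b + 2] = -40*b^3 + 18*b^2 - 6*b - 2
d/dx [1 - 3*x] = -3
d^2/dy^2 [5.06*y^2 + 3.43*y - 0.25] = 10.1200000000000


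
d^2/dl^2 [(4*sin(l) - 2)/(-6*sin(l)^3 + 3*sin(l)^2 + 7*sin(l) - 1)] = 2*(288*sin(l)^7 - 432*sin(l)^6 + 120*sin(l)^5 + 498*sin(l)^4 - 465*sin(l)^3 - 101*sin(l)^2 + 49*sin(l) + 76)/(6*sin(l)^3 - 3*sin(l)^2 - 7*sin(l) + 1)^3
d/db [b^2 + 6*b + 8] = 2*b + 6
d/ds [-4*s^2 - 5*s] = -8*s - 5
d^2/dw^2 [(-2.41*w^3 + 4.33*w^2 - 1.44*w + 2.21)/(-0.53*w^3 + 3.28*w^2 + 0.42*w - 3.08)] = (5.94649400000002*w^6 + 5.64577199999991*w^5 - 75.4614*w^4 + 253.525024*w^3 - 449.078388*w^2 + 227.836728*w - 123.858952)/(0.148877*w^9 - 2.764056*w^8 + 16.751922*w^7 - 28.311268*w^6 - 45.40074*w^5 + 93.558192*w^4 + 40.467336*w^3 - 91.71624*w^2 - 11.952864*w + 29.218112)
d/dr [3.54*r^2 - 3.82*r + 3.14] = 7.08*r - 3.82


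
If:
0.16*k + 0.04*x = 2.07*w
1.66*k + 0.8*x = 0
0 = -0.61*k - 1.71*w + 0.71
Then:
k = 1.05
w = 0.04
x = -2.19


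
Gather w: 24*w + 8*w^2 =8*w^2 + 24*w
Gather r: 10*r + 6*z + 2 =10*r + 6*z + 2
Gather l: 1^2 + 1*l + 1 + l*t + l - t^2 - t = l*(t + 2) - t^2 - t + 2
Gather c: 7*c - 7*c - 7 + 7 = 0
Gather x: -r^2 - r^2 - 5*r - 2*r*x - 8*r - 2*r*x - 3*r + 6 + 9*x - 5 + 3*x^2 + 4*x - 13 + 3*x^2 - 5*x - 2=-2*r^2 - 16*r + 6*x^2 + x*(8 - 4*r) - 14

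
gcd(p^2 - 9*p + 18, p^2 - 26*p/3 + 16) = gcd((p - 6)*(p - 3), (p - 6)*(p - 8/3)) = p - 6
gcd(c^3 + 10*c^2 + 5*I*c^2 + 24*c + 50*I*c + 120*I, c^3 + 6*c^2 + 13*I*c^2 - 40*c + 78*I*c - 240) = c^2 + c*(6 + 5*I) + 30*I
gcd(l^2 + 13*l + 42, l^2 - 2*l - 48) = l + 6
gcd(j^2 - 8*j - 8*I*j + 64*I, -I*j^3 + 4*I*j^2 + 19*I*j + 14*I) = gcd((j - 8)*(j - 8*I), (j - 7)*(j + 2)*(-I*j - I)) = 1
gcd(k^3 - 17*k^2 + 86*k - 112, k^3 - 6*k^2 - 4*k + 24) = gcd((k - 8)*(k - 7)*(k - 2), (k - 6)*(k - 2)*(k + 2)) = k - 2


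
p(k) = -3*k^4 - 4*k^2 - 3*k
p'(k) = -12*k^3 - 8*k - 3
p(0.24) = -0.96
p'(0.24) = -5.09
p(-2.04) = -62.48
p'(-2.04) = 115.20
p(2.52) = -153.94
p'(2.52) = -215.20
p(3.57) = -548.99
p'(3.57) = -577.55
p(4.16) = -980.15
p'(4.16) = -900.18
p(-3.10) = -306.20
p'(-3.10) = 379.29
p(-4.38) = -1167.72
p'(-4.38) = 1040.37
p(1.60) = -34.70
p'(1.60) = -64.95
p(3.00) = -288.00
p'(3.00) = -351.00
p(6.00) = -4050.00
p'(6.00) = -2643.00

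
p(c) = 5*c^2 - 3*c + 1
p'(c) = 10*c - 3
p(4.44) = 86.25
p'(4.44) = 41.40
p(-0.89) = 7.63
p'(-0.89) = -11.90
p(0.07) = 0.81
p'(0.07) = -2.30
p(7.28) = 244.15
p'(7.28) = 69.80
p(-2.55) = 41.16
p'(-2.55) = -28.50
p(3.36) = 47.37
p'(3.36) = 30.60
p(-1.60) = 18.60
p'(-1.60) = -19.00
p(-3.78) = 83.78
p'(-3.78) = -40.80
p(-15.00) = 1171.00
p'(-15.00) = -153.00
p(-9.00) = 433.00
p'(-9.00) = -93.00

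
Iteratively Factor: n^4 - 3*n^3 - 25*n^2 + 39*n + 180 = (n + 3)*(n^3 - 6*n^2 - 7*n + 60) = (n - 4)*(n + 3)*(n^2 - 2*n - 15) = (n - 5)*(n - 4)*(n + 3)*(n + 3)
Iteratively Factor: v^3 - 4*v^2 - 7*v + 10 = (v - 5)*(v^2 + v - 2) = (v - 5)*(v - 1)*(v + 2)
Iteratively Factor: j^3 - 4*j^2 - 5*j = (j - 5)*(j^2 + j) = (j - 5)*(j + 1)*(j)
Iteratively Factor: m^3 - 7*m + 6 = (m - 1)*(m^2 + m - 6) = (m - 1)*(m + 3)*(m - 2)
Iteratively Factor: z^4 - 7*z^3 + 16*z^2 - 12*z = (z)*(z^3 - 7*z^2 + 16*z - 12) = z*(z - 2)*(z^2 - 5*z + 6) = z*(z - 3)*(z - 2)*(z - 2)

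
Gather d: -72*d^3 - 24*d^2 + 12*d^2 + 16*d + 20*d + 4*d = -72*d^3 - 12*d^2 + 40*d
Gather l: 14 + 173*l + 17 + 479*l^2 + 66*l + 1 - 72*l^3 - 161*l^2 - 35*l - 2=-72*l^3 + 318*l^2 + 204*l + 30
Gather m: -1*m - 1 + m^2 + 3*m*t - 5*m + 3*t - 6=m^2 + m*(3*t - 6) + 3*t - 7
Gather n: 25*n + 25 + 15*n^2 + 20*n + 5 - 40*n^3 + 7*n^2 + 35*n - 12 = -40*n^3 + 22*n^2 + 80*n + 18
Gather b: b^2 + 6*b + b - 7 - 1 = b^2 + 7*b - 8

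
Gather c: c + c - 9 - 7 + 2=2*c - 14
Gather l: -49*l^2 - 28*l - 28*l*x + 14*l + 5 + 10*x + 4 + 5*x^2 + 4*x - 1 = -49*l^2 + l*(-28*x - 14) + 5*x^2 + 14*x + 8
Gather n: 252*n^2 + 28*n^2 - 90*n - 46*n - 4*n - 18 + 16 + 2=280*n^2 - 140*n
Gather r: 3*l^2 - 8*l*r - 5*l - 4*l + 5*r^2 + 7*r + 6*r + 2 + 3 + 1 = 3*l^2 - 9*l + 5*r^2 + r*(13 - 8*l) + 6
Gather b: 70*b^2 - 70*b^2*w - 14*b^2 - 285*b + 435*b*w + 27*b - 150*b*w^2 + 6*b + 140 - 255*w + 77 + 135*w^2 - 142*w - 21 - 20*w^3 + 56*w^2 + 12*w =b^2*(56 - 70*w) + b*(-150*w^2 + 435*w - 252) - 20*w^3 + 191*w^2 - 385*w + 196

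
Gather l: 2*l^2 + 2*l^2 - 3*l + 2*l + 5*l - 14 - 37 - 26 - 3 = 4*l^2 + 4*l - 80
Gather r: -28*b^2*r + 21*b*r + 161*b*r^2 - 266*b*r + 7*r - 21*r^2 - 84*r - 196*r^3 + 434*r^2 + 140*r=-196*r^3 + r^2*(161*b + 413) + r*(-28*b^2 - 245*b + 63)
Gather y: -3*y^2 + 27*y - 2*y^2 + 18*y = -5*y^2 + 45*y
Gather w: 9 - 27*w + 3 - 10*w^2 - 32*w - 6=-10*w^2 - 59*w + 6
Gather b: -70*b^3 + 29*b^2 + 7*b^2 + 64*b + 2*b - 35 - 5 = -70*b^3 + 36*b^2 + 66*b - 40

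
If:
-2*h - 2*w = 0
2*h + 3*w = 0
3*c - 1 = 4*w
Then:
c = 1/3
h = 0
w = 0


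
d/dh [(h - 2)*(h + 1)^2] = 3*h^2 - 3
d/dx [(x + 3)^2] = 2*x + 6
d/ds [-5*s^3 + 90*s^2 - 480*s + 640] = -15*s^2 + 180*s - 480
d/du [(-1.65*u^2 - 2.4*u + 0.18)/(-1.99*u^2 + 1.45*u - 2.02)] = (-7.1685*u^2 + 7.3824*u + 4.587)/(3.9601*u^4 - 5.771*u^3 + 10.1421*u^2 - 5.858*u + 4.0804)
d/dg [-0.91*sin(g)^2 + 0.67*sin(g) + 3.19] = (0.67 - 1.82*sin(g))*cos(g)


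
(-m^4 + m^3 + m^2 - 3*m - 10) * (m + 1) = -m^5 + 2*m^3 - 2*m^2 - 13*m - 10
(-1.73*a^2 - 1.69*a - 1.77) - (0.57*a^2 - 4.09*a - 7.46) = -2.3*a^2 + 2.4*a + 5.69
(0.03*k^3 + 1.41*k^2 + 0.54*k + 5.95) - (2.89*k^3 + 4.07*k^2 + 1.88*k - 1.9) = -2.86*k^3 - 2.66*k^2 - 1.34*k + 7.85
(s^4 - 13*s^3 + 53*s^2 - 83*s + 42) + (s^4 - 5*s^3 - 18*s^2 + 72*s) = 2*s^4 - 18*s^3 + 35*s^2 - 11*s + 42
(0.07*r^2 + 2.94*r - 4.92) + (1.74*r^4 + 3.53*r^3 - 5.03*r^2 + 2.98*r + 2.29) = 1.74*r^4 + 3.53*r^3 - 4.96*r^2 + 5.92*r - 2.63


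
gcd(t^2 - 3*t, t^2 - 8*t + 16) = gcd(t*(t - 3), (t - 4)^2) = 1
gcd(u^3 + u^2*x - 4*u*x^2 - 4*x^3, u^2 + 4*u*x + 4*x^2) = u + 2*x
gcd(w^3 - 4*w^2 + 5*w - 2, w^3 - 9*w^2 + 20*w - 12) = w^2 - 3*w + 2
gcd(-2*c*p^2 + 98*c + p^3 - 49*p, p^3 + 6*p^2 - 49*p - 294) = p^2 - 49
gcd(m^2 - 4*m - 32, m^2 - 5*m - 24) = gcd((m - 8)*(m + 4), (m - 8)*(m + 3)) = m - 8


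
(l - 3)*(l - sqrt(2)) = l^2 - 3*l - sqrt(2)*l + 3*sqrt(2)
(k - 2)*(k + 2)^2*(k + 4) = k^4 + 6*k^3 + 4*k^2 - 24*k - 32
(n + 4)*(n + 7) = n^2 + 11*n + 28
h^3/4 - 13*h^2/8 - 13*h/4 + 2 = (h/4 + 1/2)*(h - 8)*(h - 1/2)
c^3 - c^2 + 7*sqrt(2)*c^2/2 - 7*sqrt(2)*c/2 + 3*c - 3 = (c - 1)*(c + sqrt(2)/2)*(c + 3*sqrt(2))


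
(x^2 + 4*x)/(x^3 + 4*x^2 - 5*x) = (x + 4)/(x^2 + 4*x - 5)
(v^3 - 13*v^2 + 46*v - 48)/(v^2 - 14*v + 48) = (v^2 - 5*v + 6)/(v - 6)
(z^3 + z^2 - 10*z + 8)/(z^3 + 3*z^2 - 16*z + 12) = (z + 4)/(z + 6)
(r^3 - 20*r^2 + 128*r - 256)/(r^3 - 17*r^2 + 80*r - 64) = (r - 4)/(r - 1)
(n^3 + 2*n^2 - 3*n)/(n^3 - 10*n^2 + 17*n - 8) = n*(n + 3)/(n^2 - 9*n + 8)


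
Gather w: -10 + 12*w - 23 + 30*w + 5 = 42*w - 28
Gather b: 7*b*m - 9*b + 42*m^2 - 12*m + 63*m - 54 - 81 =b*(7*m - 9) + 42*m^2 + 51*m - 135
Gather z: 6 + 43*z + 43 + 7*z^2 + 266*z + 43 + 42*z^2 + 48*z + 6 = 49*z^2 + 357*z + 98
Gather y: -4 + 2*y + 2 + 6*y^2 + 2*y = 6*y^2 + 4*y - 2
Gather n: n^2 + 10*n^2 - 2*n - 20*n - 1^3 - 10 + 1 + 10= 11*n^2 - 22*n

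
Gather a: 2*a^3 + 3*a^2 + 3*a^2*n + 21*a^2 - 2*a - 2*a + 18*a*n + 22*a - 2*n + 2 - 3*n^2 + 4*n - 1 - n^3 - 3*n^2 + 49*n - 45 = 2*a^3 + a^2*(3*n + 24) + a*(18*n + 18) - n^3 - 6*n^2 + 51*n - 44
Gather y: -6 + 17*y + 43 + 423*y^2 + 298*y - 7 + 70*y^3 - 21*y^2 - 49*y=70*y^3 + 402*y^2 + 266*y + 30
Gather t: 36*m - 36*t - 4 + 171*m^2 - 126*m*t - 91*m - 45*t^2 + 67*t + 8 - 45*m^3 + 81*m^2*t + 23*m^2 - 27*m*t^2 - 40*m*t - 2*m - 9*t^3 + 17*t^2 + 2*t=-45*m^3 + 194*m^2 - 57*m - 9*t^3 + t^2*(-27*m - 28) + t*(81*m^2 - 166*m + 33) + 4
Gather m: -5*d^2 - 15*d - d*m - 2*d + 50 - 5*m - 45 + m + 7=-5*d^2 - 17*d + m*(-d - 4) + 12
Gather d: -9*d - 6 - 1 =-9*d - 7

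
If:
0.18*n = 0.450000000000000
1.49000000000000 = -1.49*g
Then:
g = -1.00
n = 2.50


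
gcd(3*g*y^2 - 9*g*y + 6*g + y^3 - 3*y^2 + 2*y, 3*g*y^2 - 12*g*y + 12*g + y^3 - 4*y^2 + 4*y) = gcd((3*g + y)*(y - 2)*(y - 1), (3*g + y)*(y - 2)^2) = 3*g*y - 6*g + y^2 - 2*y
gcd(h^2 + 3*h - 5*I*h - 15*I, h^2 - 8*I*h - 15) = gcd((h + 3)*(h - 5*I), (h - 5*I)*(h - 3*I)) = h - 5*I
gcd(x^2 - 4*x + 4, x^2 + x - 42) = 1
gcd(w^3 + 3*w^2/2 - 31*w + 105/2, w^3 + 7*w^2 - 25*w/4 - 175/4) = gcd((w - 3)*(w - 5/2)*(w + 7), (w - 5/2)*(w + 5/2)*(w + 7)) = w^2 + 9*w/2 - 35/2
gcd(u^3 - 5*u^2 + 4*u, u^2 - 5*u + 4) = u^2 - 5*u + 4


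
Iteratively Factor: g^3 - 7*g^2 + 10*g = (g)*(g^2 - 7*g + 10) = g*(g - 2)*(g - 5)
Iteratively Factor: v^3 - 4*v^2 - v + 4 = (v + 1)*(v^2 - 5*v + 4) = (v - 1)*(v + 1)*(v - 4)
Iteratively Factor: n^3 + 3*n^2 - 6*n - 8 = (n + 4)*(n^2 - n - 2) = (n - 2)*(n + 4)*(n + 1)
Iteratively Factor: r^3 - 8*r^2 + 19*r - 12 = (r - 3)*(r^2 - 5*r + 4) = (r - 3)*(r - 1)*(r - 4)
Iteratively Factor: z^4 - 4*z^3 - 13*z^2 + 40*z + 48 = (z + 3)*(z^3 - 7*z^2 + 8*z + 16) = (z + 1)*(z + 3)*(z^2 - 8*z + 16) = (z - 4)*(z + 1)*(z + 3)*(z - 4)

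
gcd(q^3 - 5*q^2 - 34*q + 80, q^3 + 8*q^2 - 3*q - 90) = q + 5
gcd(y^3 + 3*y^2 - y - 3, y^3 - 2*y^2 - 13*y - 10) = y + 1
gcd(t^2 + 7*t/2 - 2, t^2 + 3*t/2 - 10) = t + 4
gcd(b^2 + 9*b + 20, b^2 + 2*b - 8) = b + 4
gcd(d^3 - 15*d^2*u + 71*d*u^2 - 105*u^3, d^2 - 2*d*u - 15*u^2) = -d + 5*u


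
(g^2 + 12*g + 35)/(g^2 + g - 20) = (g + 7)/(g - 4)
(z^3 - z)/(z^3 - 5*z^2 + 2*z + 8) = z*(z - 1)/(z^2 - 6*z + 8)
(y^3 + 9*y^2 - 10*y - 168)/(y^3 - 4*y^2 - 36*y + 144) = (y + 7)/(y - 6)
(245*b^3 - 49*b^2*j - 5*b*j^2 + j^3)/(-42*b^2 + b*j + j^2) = (-35*b^2 + 12*b*j - j^2)/(6*b - j)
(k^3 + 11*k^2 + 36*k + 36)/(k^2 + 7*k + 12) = (k^2 + 8*k + 12)/(k + 4)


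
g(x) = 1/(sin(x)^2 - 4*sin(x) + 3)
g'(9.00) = -1.25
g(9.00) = 0.66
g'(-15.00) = -0.11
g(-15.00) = 0.17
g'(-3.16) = -0.46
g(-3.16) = 0.34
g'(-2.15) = -0.06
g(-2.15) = 0.14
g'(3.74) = -0.14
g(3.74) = 0.18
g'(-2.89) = -0.26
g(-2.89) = 0.25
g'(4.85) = 0.01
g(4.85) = 0.13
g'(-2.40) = -0.10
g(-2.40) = 0.16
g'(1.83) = -114.81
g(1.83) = 14.72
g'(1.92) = -46.92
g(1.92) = 8.04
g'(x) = (-2*sin(x)*cos(x) + 4*cos(x))/(sin(x)^2 - 4*sin(x) + 3)^2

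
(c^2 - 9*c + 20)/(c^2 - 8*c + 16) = (c - 5)/(c - 4)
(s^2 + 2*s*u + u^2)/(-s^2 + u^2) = (-s - u)/(s - u)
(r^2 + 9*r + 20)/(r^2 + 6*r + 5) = (r + 4)/(r + 1)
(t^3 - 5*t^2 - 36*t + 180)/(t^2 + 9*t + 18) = (t^2 - 11*t + 30)/(t + 3)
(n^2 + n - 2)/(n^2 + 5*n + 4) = (n^2 + n - 2)/(n^2 + 5*n + 4)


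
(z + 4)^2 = z^2 + 8*z + 16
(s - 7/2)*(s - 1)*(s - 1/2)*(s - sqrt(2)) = s^4 - 5*s^3 - sqrt(2)*s^3 + 23*s^2/4 + 5*sqrt(2)*s^2 - 23*sqrt(2)*s/4 - 7*s/4 + 7*sqrt(2)/4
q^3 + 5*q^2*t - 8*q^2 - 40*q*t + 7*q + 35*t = (q - 7)*(q - 1)*(q + 5*t)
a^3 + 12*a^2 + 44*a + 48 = (a + 2)*(a + 4)*(a + 6)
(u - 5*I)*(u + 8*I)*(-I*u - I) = -I*u^3 + 3*u^2 - I*u^2 + 3*u - 40*I*u - 40*I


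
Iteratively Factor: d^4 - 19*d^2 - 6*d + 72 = (d + 3)*(d^3 - 3*d^2 - 10*d + 24) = (d + 3)^2*(d^2 - 6*d + 8) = (d - 2)*(d + 3)^2*(d - 4)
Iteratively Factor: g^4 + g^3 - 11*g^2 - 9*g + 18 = (g - 3)*(g^3 + 4*g^2 + g - 6) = (g - 3)*(g + 3)*(g^2 + g - 2) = (g - 3)*(g + 2)*(g + 3)*(g - 1)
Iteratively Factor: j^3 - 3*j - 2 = (j + 1)*(j^2 - j - 2) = (j - 2)*(j + 1)*(j + 1)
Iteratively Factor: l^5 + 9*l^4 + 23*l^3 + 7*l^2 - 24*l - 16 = (l + 4)*(l^4 + 5*l^3 + 3*l^2 - 5*l - 4) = (l + 4)^2*(l^3 + l^2 - l - 1) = (l + 1)*(l + 4)^2*(l^2 - 1) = (l - 1)*(l + 1)*(l + 4)^2*(l + 1)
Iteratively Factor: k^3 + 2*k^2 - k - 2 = (k - 1)*(k^2 + 3*k + 2) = (k - 1)*(k + 2)*(k + 1)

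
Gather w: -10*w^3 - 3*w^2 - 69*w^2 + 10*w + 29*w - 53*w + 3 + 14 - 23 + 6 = -10*w^3 - 72*w^2 - 14*w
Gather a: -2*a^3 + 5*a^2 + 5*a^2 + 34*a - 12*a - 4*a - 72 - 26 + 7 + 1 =-2*a^3 + 10*a^2 + 18*a - 90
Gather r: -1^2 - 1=-2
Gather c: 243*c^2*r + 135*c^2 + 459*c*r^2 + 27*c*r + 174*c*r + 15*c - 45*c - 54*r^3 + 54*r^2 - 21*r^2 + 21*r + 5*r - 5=c^2*(243*r + 135) + c*(459*r^2 + 201*r - 30) - 54*r^3 + 33*r^2 + 26*r - 5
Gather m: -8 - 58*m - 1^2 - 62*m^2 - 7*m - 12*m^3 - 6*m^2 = -12*m^3 - 68*m^2 - 65*m - 9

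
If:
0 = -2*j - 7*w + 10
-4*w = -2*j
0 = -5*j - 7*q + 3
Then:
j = 20/11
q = -67/77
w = 10/11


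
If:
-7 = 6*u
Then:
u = -7/6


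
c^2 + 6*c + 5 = (c + 1)*(c + 5)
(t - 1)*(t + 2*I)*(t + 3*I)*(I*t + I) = I*t^4 - 5*t^3 - 7*I*t^2 + 5*t + 6*I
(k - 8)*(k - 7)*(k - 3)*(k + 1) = k^4 - 17*k^3 + 83*k^2 - 67*k - 168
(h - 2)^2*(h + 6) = h^3 + 2*h^2 - 20*h + 24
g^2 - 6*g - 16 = (g - 8)*(g + 2)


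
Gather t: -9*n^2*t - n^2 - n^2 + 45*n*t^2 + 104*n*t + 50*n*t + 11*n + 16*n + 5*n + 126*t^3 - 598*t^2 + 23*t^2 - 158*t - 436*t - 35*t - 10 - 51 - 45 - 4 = -2*n^2 + 32*n + 126*t^3 + t^2*(45*n - 575) + t*(-9*n^2 + 154*n - 629) - 110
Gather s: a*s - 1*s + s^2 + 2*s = s^2 + s*(a + 1)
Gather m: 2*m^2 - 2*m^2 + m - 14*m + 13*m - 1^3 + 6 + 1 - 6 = 0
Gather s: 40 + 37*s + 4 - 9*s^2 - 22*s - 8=-9*s^2 + 15*s + 36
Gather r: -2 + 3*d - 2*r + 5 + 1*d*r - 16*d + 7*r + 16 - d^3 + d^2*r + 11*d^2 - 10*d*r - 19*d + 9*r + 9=-d^3 + 11*d^2 - 32*d + r*(d^2 - 9*d + 14) + 28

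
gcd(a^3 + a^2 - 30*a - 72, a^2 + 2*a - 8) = a + 4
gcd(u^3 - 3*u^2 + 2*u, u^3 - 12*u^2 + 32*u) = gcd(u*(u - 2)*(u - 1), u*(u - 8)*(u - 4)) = u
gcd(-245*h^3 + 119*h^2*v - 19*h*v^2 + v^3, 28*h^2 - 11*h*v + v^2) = -7*h + v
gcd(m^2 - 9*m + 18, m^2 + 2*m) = 1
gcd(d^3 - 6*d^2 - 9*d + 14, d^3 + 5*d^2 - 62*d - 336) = 1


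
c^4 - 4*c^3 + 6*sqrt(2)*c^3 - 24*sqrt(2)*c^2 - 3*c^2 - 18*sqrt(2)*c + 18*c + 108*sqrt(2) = (c - 3)^2*(c + 2)*(c + 6*sqrt(2))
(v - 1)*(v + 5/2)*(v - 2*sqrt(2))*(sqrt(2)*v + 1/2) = sqrt(2)*v^4 - 7*v^3/2 + 3*sqrt(2)*v^3/2 - 21*v^2/4 - 7*sqrt(2)*v^2/2 - 3*sqrt(2)*v/2 + 35*v/4 + 5*sqrt(2)/2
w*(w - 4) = w^2 - 4*w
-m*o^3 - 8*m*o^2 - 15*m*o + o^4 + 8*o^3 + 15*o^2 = o*(-m + o)*(o + 3)*(o + 5)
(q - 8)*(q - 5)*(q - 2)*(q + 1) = q^4 - 14*q^3 + 51*q^2 - 14*q - 80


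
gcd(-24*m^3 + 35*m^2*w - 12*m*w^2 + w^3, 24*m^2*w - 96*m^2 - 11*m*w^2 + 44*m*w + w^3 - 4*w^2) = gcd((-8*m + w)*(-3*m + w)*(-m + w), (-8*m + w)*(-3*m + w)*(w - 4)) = 24*m^2 - 11*m*w + w^2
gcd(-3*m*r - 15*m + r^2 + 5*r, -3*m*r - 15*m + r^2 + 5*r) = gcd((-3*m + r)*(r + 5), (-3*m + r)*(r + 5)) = -3*m*r - 15*m + r^2 + 5*r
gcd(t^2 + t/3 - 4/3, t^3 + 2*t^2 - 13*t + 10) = t - 1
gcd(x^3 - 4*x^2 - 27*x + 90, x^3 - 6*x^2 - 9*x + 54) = x^2 - 9*x + 18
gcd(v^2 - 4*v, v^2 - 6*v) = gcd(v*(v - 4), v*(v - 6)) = v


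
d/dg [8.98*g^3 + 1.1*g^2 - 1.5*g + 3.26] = 26.94*g^2 + 2.2*g - 1.5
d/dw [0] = 0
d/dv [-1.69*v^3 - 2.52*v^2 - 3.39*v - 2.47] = -5.07*v^2 - 5.04*v - 3.39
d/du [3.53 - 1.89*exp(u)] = -1.89*exp(u)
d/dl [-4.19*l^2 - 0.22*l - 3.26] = -8.38*l - 0.22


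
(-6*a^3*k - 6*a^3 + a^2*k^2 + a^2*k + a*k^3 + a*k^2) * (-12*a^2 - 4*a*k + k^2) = 72*a^5*k + 72*a^5 + 12*a^4*k^2 + 12*a^4*k - 22*a^3*k^3 - 22*a^3*k^2 - 3*a^2*k^4 - 3*a^2*k^3 + a*k^5 + a*k^4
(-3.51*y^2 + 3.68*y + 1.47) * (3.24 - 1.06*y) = 3.7206*y^3 - 15.2732*y^2 + 10.365*y + 4.7628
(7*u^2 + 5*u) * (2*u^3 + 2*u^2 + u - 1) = 14*u^5 + 24*u^4 + 17*u^3 - 2*u^2 - 5*u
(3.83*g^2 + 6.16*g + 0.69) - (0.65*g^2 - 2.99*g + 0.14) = 3.18*g^2 + 9.15*g + 0.55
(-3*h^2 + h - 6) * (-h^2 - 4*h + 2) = 3*h^4 + 11*h^3 - 4*h^2 + 26*h - 12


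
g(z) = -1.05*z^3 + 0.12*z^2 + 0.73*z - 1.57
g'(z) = -3.15*z^2 + 0.24*z + 0.73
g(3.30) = -35.59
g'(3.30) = -32.78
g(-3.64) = 48.00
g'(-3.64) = -41.88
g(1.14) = -2.14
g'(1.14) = -3.09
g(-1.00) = -1.13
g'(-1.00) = -2.66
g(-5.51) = 173.70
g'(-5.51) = -96.23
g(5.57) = -175.23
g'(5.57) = -95.66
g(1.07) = -1.94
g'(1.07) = -2.62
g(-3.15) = 30.14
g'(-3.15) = -31.28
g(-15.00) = 3558.23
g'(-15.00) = -711.62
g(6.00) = -219.67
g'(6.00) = -111.23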